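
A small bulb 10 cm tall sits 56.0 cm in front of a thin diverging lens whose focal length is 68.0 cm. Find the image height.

5.48 cm

For a diverging lens, f = -68.0 cm.
1/d_i = 1/f − 1/d_o = 1/(-68.00) − 1/(56.0) = -0.03256, so d_i = -30.71 cm.
m = −d_i/d_o = +0.5484.
|h_i| = |m|·h_o = 0.5484 × 10 = 5.48 cm. The image is virtual, upright and reduced, on the same side as the object.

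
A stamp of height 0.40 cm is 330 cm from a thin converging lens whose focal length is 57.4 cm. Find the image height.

0.0842 cm

1/d_i = 1/f − 1/d_o = 1/(57.40) − 1/(330) = 0.01439, so d_i = 69.49 cm.
m = −d_i/d_o = -0.2106.
|h_i| = |m|·h_o = 0.2106 × 0.40 = 0.0842 cm. The image is real, inverted and reduced, on the far side of the lens.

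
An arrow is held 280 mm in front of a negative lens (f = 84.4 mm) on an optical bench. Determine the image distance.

For a negative lens, f = -84.4 mm.
Thin-lens equation: 1/v = 1/f − 1/u = 1/(-84.40) − 1/(280) = -0.01185 − 0.003571 = -0.01542, so v = -64.9 mm.
The image is virtual, upright and reduced, on the same side as the object.

64.9 mm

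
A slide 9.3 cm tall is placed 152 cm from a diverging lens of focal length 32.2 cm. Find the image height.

For a diverging lens, f = -32.2 cm.
1/d_i = 1/f − 1/d_o = 1/(-32.20) − 1/(152) = -0.03763, so d_i = -26.57 cm.
m = −d_i/d_o = +0.1748.
|h_i| = |m|·h_o = 0.1748 × 9.3 = 1.63 cm. The image is virtual, upright and reduced, on the same side as the object.

1.63 cm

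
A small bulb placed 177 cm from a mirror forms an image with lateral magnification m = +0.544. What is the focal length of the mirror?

m = −d_i/d_o ⇒ d_i = −m·d_o = −(+0.544)·(177) = -96.29 cm.
1/f = 1/d_o + 1/d_i = 1/(177) + 1/(-96.29) = -0.004736, so f = -211 cm.
Since f is negative, the mirror is convex.

f = -211 cm (convex)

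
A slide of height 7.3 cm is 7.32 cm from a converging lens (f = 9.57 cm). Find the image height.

1/d_i = 1/f − 1/d_o = 1/(9.570) − 1/(7.32) = -0.03212, so d_i = -31.13 cm.
m = −d_i/d_o = +4.253.
|h_i| = |m|·h_o = 4.253 × 7.3 = 31.0 cm. The image is virtual, upright and enlarged, on the same side as the object.

31.0 cm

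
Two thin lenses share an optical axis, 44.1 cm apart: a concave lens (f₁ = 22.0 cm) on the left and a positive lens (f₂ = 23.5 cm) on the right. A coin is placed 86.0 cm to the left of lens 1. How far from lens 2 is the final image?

Lens 1 is diverging, so f₁ = −22.0 cm.
Lens 1: 1/d_i1 = 1/f₁ − 1/d_o1 = 1/(-22.0) − 1/(86.0) = -0.05708, so d_i1 = -17.52 cm.
The intermediate image is 17.52 cm to the left of lens 1 (virtual), which is 44.1 − (-17.52) = 61.62 cm to the left of lens 2, so d_o2 = +61.62 cm.
Lens 2: 1/d_i2 = 1/f₂ − 1/d_o2 = 1/(23.5) − 1/(61.62) = 0.02632, so d_i2 = 38.0 cm.
The final image is real, 38.0 cm to the right of lens 2 (overall magnification ≈ -0.13).

38.0 cm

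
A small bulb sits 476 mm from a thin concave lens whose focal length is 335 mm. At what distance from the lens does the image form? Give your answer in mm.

197 mm

For a concave lens, f = -335 mm.
Thin-lens equation: 1/v = 1/f − 1/u = 1/(-335.0) − 1/(476) = -0.002985 − 0.002101 = -0.005086, so v = -197 mm.
The image is virtual, upright and reduced, on the same side as the object.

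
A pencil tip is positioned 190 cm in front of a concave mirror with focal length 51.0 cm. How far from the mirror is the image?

Mirror equation: 1/q = 1/f − 1/p = 1/(51.00) − 1/(190) = 0.01961 − 0.005263 = 0.01434, so q = 69.7 cm.
The image is real, inverted and reduced, in front of the mirror.

69.7 cm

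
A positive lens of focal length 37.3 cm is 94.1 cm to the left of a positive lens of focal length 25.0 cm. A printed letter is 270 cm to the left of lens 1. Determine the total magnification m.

Lens 1: 1/d_i1 = 1/(37.3) − 1/(270) = 0.02311, so d_i1 = 43.28 cm; m₁ = −d_i1/d_o1 = -0.1603.
d_o2 = 94.1 − (43.28) = 50.82 cm.
Lens 2: 1/d_i2 = 1/(25.0) − 1/(50.82) = 0.02032, so d_i2 = 49.21 cm; m₂ = −d_i2/d_o2 = -0.9682.
m = m₁·m₂ = (-0.1603)(-0.9682) = +0.155.

m = +0.155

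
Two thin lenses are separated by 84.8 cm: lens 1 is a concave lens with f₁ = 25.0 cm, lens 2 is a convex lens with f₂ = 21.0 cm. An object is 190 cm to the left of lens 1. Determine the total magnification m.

f₁ = −25.0 cm (diverging).
Lens 1: 1/d_i1 = 1/(-25.0) − 1/(190) = -0.04526, so d_i1 = -22.09 cm; m₁ = −d_i1/d_o1 = +0.1163.
d_o2 = 84.8 − (-22.09) = 106.9 cm.
Lens 2: 1/d_i2 = 1/(21.0) − 1/(106.9) = 0.03826, so d_i2 = 26.13 cm; m₂ = −d_i2/d_o2 = -0.2445.
m = m₁·m₂ = (+0.1163)(-0.2445) = -0.0284.

m = -0.0284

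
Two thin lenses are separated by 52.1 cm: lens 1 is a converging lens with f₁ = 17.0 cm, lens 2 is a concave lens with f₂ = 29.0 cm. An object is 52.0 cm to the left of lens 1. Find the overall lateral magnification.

m = -0.252

Lens 1: 1/d_i1 = 1/(17.0) − 1/(52.0) = 0.03959, so d_i1 = 25.26 cm; m₁ = −d_i1/d_o1 = -0.4858.
d_o2 = 52.1 − (25.26) = 26.84 cm.
f₂ = −29.0 cm (diverging).
Lens 2: 1/d_i2 = 1/(-29.0) − 1/(26.84) = -0.07174, so d_i2 = -13.94 cm; m₂ = −d_i2/d_o2 = +0.5193.
m = m₁·m₂ = (-0.4858)(+0.5193) = -0.252.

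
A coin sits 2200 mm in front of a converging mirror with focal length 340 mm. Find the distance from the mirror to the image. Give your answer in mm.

402 mm

Mirror equation: 1/s_i = 1/f − 1/s_o = 1/(340.0) − 1/(2200) = 0.002941 − 0.0004545 = 0.002487, so s_i = 402 mm.
The image is real, inverted and reduced, in front of the mirror.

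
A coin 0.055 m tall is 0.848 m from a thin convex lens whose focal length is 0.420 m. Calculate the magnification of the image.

m = -0.981

1/d_i = 1/f − 1/d_o = 1/(0.4200) − 1/(0.848) = 1.202, so d_i = 0.8321 m.
m = −d_i/d_o = −(0.8321)/(0.848) = -0.981.
The image is real, inverted and reduced, on the far side of the lens.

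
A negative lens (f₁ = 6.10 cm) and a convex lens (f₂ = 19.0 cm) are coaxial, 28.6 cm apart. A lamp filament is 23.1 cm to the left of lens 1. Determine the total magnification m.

f₁ = −6.10 cm (diverging).
Lens 1: 1/d_i1 = 1/(-6.10) − 1/(23.1) = -0.2072, so d_i1 = -4.826 cm; m₁ = −d_i1/d_o1 = +0.2089.
d_o2 = 28.6 − (-4.826) = 33.43 cm.
Lens 2: 1/d_i2 = 1/(19.0) − 1/(33.43) = 0.02272, so d_i2 = 44.02 cm; m₂ = −d_i2/d_o2 = -1.317.
m = m₁·m₂ = (+0.2089)(-1.317) = -0.275.

m = -0.275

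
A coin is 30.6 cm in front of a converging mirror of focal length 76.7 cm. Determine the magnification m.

1/d_i = 1/f − 1/d_o = 1/(76.70) − 1/(30.6) = -0.01964, so d_i = -50.91 cm.
m = −d_i/d_o = −(-50.91)/(30.6) = +1.66.
The image is virtual, upright and enlarged, behind the mirror.

m = +1.66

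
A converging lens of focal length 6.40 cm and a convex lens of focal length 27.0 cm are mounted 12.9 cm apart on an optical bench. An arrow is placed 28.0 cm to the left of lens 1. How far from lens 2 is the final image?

5.55 cm

Lens 1: 1/d_i1 = 1/f₁ − 1/d_o1 = 1/(6.40) − 1/(28.0) = 0.1205, so d_i1 = 8.296 cm.
The intermediate image is 8.296 cm to the right of lens 1, which is 12.9 − (8.296) = 4.604 cm to the left of lens 2, so d_o2 = +4.604 cm.
Lens 2: 1/d_i2 = 1/f₂ − 1/d_o2 = 1/(27.0) − 1/(4.604) = -0.1802, so d_i2 = -5.55 cm.
The final image is virtual, 5.55 cm to the left of lens 2 (overall magnification ≈ -0.36).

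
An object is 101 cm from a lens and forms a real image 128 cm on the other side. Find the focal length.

Real image ⇒ d_i = +128 cm.
1/f = 1/d_o + 1/d_i = 1/(101) + 1/(128) = 0.01771, so f = 56.5 cm.
Since f is positive, the lens is converging.

f = 56.5 cm (converging)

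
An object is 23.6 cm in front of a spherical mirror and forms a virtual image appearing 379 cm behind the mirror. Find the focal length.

f = 25.2 cm (concave)

Virtual image ⇒ d_i = −379 cm.
1/f = 1/d_o + 1/d_i = 1/(23.6) + 1/(-379) = 0.03973, so f = 25.2 cm.
Since f is positive, the spherical mirror is concave.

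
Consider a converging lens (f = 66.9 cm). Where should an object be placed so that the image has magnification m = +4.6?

m = −d_i/d_o ⇒ d_i = −m·d_o.
1/f = 1/d_o + 1/d_i = 1/d_o − 1/(m·d_o) = (1 − 1/m)/d_o, so d_o = f(1 − 1/m) = (66.90)(1 − 1/(+4.6)) = 52.4 cm.

52.4 cm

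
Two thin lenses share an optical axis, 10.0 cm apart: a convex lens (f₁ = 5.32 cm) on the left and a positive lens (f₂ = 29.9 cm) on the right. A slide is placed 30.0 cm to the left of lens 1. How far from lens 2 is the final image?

4.01 cm

Lens 1: 1/d_i1 = 1/f₁ − 1/d_o1 = 1/(5.32) − 1/(30.0) = 0.1546, so d_i1 = 6.467 cm.
The intermediate image is 6.467 cm to the right of lens 1, which is 10.0 − (6.467) = 3.533 cm to the left of lens 2, so d_o2 = +3.533 cm.
Lens 2: 1/d_i2 = 1/f₂ − 1/d_o2 = 1/(29.9) − 1/(3.533) = -0.2496, so d_i2 = -4.01 cm.
The final image is virtual, 4.01 cm to the left of lens 2 (overall magnification ≈ -0.24).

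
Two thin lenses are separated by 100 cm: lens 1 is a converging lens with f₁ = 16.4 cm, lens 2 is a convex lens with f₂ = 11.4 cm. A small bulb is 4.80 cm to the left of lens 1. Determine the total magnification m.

m = -0.169

Lens 1: 1/d_i1 = 1/(16.4) − 1/(4.80) = -0.1474, so d_i1 = -6.786 cm; m₁ = −d_i1/d_o1 = +1.414.
d_o2 = 100 − (-6.786) = 106.8 cm.
Lens 2: 1/d_i2 = 1/(11.4) − 1/(106.8) = 0.07836, so d_i2 = 12.76 cm; m₂ = −d_i2/d_o2 = -0.1195.
m = m₁·m₂ = (+1.414)(-0.1195) = -0.169.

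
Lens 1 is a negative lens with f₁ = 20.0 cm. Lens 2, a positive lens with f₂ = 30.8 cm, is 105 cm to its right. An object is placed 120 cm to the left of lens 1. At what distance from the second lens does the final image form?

Lens 1 is diverging, so f₁ = −20.0 cm.
Lens 1: 1/d_i1 = 1/f₁ − 1/d_o1 = 1/(-20.0) − 1/(120) = -0.05833, so d_i1 = -17.14 cm.
The intermediate image is 17.14 cm to the left of lens 1 (virtual), which is 105 − (-17.14) = 122.1 cm to the left of lens 2, so d_o2 = +122.1 cm.
Lens 2: 1/d_i2 = 1/f₂ − 1/d_o2 = 1/(30.8) − 1/(122.1) = 0.02428, so d_i2 = 41.2 cm.
The final image is real, 41.2 cm to the right of lens 2 (overall magnification ≈ -0.048).

41.2 cm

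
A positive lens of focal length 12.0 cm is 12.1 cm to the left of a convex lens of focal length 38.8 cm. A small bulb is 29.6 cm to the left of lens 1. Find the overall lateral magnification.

m = -0.564

Lens 1: 1/d_i1 = 1/(12.0) − 1/(29.6) = 0.04955, so d_i1 = 20.18 cm; m₁ = −d_i1/d_o1 = -0.6818.
d_o2 = 12.1 − (20.18) = -8.080 cm (virtual object).
Lens 2: 1/d_i2 = 1/(38.8) − 1/(-8.080) = 0.1495, so d_i2 = 6.687 cm; m₂ = −d_i2/d_o2 = +0.8276.
m = m₁·m₂ = (-0.6818)(+0.8276) = -0.564.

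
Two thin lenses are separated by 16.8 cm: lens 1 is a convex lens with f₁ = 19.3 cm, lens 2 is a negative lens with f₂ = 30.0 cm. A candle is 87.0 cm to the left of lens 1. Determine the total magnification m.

Lens 1: 1/d_i1 = 1/(19.3) − 1/(87.0) = 0.04032, so d_i1 = 24.80 cm; m₁ = −d_i1/d_o1 = -0.2851.
d_o2 = 16.8 − (24.80) = -8.000 cm (virtual object).
f₂ = −30.0 cm (diverging).
Lens 2: 1/d_i2 = 1/(-30.0) − 1/(-8.000) = 0.09167, so d_i2 = 10.91 cm; m₂ = −d_i2/d_o2 = +1.364.
m = m₁·m₂ = (-0.2851)(+1.364) = -0.389.

m = -0.389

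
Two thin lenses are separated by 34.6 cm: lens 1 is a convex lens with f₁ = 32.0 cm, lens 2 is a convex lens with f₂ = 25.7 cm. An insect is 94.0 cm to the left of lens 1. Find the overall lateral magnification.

m = -0.335

Lens 1: 1/d_i1 = 1/(32.0) − 1/(94.0) = 0.02061, so d_i1 = 48.52 cm; m₁ = −d_i1/d_o1 = -0.5162.
d_o2 = 34.6 − (48.52) = -13.92 cm (virtual object).
Lens 2: 1/d_i2 = 1/(25.7) − 1/(-13.92) = 0.1107, so d_i2 = 9.029 cm; m₂ = −d_i2/d_o2 = +0.6487.
m = m₁·m₂ = (-0.5162)(+0.6487) = -0.335.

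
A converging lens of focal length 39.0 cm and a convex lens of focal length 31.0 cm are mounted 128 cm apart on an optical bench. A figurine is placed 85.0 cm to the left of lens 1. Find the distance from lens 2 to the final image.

Lens 1: 1/d_i1 = 1/f₁ − 1/d_o1 = 1/(39.0) − 1/(85.0) = 0.01388, so d_i1 = 72.07 cm.
The intermediate image is 72.07 cm to the right of lens 1, which is 128 − (72.07) = 55.93 cm to the left of lens 2, so d_o2 = +55.93 cm.
Lens 2: 1/d_i2 = 1/f₂ − 1/d_o2 = 1/(31.0) − 1/(55.93) = 0.01438, so d_i2 = 69.5 cm.
The final image is real, 69.5 cm to the right of lens 2 (overall magnification ≈ 1.1).

69.5 cm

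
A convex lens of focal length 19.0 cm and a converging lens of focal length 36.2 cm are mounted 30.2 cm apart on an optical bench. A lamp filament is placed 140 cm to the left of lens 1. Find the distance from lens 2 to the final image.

Lens 1: 1/d_i1 = 1/f₁ − 1/d_o1 = 1/(19.0) − 1/(140) = 0.04549, so d_i1 = 21.98 cm.
The intermediate image is 21.98 cm to the right of lens 1, which is 30.2 − (21.98) = 8.220 cm to the left of lens 2, so d_o2 = +8.220 cm.
Lens 2: 1/d_i2 = 1/f₂ − 1/d_o2 = 1/(36.2) − 1/(8.220) = -0.09403, so d_i2 = -10.6 cm.
The final image is virtual, 10.6 cm to the left of lens 2 (overall magnification ≈ -0.20).

10.6 cm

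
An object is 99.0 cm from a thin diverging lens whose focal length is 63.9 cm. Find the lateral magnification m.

m = +0.392

For a diverging lens, f = -63.9 cm.
1/d_i = 1/f − 1/d_o = 1/(-63.90) − 1/(99.0) = -0.02575, so d_i = -38.83 cm.
m = −d_i/d_o = −(-38.83)/(99.0) = +0.392.
The image is virtual, upright and reduced, on the same side as the object.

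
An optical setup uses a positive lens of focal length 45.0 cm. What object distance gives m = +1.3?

m = −d_i/d_o ⇒ d_i = −m·d_o.
1/f = 1/d_o + 1/d_i = 1/d_o − 1/(m·d_o) = (1 − 1/m)/d_o, so d_o = f(1 − 1/m) = (45.00)(1 − 1/(+1.3)) = 10.4 cm.

10.4 cm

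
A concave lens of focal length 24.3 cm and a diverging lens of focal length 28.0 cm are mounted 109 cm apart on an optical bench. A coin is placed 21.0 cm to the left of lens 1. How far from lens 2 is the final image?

Lens 1 is diverging, so f₁ = −24.3 cm.
Lens 1: 1/d_i1 = 1/f₁ − 1/d_o1 = 1/(-24.3) − 1/(21.0) = -0.08877, so d_i1 = -11.26 cm.
The intermediate image is 11.26 cm to the left of lens 1 (virtual), which is 109 − (-11.26) = 120.3 cm to the left of lens 2, so d_o2 = +120.3 cm.
Lens 2 is diverging, so f₂ = −28.0 cm.
Lens 2: 1/d_i2 = 1/f₂ − 1/d_o2 = 1/(-28.0) − 1/(120.3) = -0.04403, so d_i2 = -22.7 cm.
The final image is virtual, 22.7 cm to the left of lens 2 (overall magnification ≈ 0.10).

22.7 cm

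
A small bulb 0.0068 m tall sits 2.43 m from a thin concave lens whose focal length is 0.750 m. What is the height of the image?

For a concave lens, f = -0.750 m.
1/d_i = 1/f − 1/d_o = 1/(-0.7500) − 1/(2.43) = -1.745, so d_i = -0.5731 m.
m = −d_i/d_o = +0.2358.
|h_i| = |m|·h_o = 0.2358 × 0.0068 = 0.00160 m. The image is virtual, upright and reduced, on the same side as the object.

0.00160 m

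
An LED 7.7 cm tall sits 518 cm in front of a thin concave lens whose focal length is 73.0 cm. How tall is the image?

0.951 cm

For a concave lens, f = -73.0 cm.
1/d_i = 1/f − 1/d_o = 1/(-73.00) − 1/(518) = -0.01563, so d_i = -63.98 cm.
m = −d_i/d_o = +0.1235.
|h_i| = |m|·h_o = 0.1235 × 7.7 = 0.951 cm. The image is virtual, upright and reduced, on the same side as the object.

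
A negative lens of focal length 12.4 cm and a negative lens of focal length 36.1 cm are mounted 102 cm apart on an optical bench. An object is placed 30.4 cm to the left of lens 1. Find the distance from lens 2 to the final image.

27.2 cm

Lens 1 is diverging, so f₁ = −12.4 cm.
Lens 1: 1/d_i1 = 1/f₁ − 1/d_o1 = 1/(-12.4) − 1/(30.4) = -0.1135, so d_i1 = -8.807 cm.
The intermediate image is 8.807 cm to the left of lens 1 (virtual), which is 102 − (-8.807) = 110.8 cm to the left of lens 2, so d_o2 = +110.8 cm.
Lens 2 is diverging, so f₂ = −36.1 cm.
Lens 2: 1/d_i2 = 1/f₂ − 1/d_o2 = 1/(-36.1) − 1/(110.8) = -0.03673, so d_i2 = -27.2 cm.
The final image is virtual, 27.2 cm to the left of lens 2 (overall magnification ≈ 0.071).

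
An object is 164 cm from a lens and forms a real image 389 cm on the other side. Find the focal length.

f = 115 cm (converging)

Real image ⇒ d_i = +389 cm.
1/f = 1/d_o + 1/d_i = 1/(164) + 1/(389) = 0.008668, so f = 115 cm.
Since f is positive, the lens is converging.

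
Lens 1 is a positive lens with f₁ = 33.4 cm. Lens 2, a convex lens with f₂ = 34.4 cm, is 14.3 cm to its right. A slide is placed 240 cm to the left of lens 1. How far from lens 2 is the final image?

14.3 cm

Lens 1: 1/d_i1 = 1/f₁ − 1/d_o1 = 1/(33.4) − 1/(240) = 0.02577, so d_i1 = 38.80 cm.
The intermediate image is 38.80 cm to the right of lens 1, which lies 24.50 cm to the right of lens 2 — a virtual object — so d_o2 = −24.50 cm.
Lens 2: 1/d_i2 = 1/f₂ − 1/d_o2 = 1/(34.4) − 1/(-24.50) = 0.06989, so d_i2 = 14.3 cm.
The final image is real, 14.3 cm to the right of lens 2 (overall magnification ≈ -0.094).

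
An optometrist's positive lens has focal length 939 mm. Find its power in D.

P = +1.06 D

f = 93.9 cm = 0.939 m.
P = 1/f = 1/(0.939 m) = +1.06 D.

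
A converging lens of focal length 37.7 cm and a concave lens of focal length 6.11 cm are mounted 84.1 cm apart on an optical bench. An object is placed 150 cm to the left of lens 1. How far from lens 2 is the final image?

5.17 cm

Lens 1: 1/d_i1 = 1/f₁ − 1/d_o1 = 1/(37.7) − 1/(150) = 0.01986, so d_i1 = 50.36 cm.
The intermediate image is 50.36 cm to the right of lens 1, which is 84.1 − (50.36) = 33.74 cm to the left of lens 2, so d_o2 = +33.74 cm.
Lens 2 is diverging, so f₂ = −6.11 cm.
Lens 2: 1/d_i2 = 1/f₂ − 1/d_o2 = 1/(-6.11) − 1/(33.74) = -0.1933, so d_i2 = -5.17 cm.
The final image is virtual, 5.17 cm to the left of lens 2 (overall magnification ≈ -0.051).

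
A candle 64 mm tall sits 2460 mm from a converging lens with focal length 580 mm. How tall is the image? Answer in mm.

1/d_i = 1/f − 1/d_o = 1/(580.0) − 1/(2460) = 0.001318, so d_i = 758.9 mm.
m = −d_i/d_o = -0.3085.
|h_i| = |m|·h_o = 0.3085 × 64 = 19.7 mm. The image is real, inverted and reduced, on the far side of the lens.

19.7 mm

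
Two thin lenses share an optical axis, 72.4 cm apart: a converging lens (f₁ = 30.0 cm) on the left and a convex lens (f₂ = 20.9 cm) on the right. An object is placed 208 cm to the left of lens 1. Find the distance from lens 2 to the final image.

Lens 1: 1/d_i1 = 1/f₁ − 1/d_o1 = 1/(30.0) − 1/(208) = 0.02853, so d_i1 = 35.06 cm.
The intermediate image is 35.06 cm to the right of lens 1, which is 72.4 − (35.06) = 37.34 cm to the left of lens 2, so d_o2 = +37.34 cm.
Lens 2: 1/d_i2 = 1/f₂ − 1/d_o2 = 1/(20.9) − 1/(37.34) = 0.02107, so d_i2 = 47.5 cm.
The final image is real, 47.5 cm to the right of lens 2 (overall magnification ≈ 0.21).

47.5 cm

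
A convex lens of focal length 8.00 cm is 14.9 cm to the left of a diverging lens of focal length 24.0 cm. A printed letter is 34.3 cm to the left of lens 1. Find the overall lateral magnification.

m = -0.256

Lens 1: 1/d_i1 = 1/(8.00) − 1/(34.3) = 0.09585, so d_i1 = 10.43 cm; m₁ = −d_i1/d_o1 = -0.3041.
d_o2 = 14.9 − (10.43) = 4.470 cm.
f₂ = −24.0 cm (diverging).
Lens 2: 1/d_i2 = 1/(-24.0) − 1/(4.470) = -0.2654, so d_i2 = -3.768 cm; m₂ = −d_i2/d_o2 = +0.8430.
m = m₁·m₂ = (-0.3041)(+0.8430) = -0.256.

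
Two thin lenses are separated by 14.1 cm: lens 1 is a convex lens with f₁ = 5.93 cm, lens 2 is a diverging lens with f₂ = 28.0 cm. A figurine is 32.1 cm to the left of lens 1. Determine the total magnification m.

Lens 1: 1/d_i1 = 1/(5.93) − 1/(32.1) = 0.1375, so d_i1 = 7.274 cm; m₁ = −d_i1/d_o1 = -0.2266.
d_o2 = 14.1 − (7.274) = 6.826 cm.
f₂ = −28.0 cm (diverging).
Lens 2: 1/d_i2 = 1/(-28.0) − 1/(6.826) = -0.1822, so d_i2 = -5.488 cm; m₂ = −d_i2/d_o2 = +0.8040.
m = m₁·m₂ = (-0.2266)(+0.8040) = -0.182.

m = -0.182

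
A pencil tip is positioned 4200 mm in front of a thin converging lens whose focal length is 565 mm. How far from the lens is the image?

653 mm

Thin-lens equation: 1/s_i = 1/f − 1/s_o = 1/(565.0) − 1/(4200) = 0.001770 − 0.0002381 = 0.001532, so s_i = 653 mm.
The image is real, inverted and reduced, on the far side of the lens.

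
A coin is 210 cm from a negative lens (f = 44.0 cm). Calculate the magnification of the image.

m = +0.173

For a negative lens, f = -44.0 cm.
1/d_i = 1/f − 1/d_o = 1/(-44.00) − 1/(210) = -0.02749, so d_i = -36.38 cm.
m = −d_i/d_o = −(-36.38)/(210) = +0.173.
The image is virtual, upright and reduced, on the same side as the object.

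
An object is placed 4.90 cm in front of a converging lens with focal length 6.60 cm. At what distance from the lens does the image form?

Thin-lens equation: 1/v = 1/f − 1/u = 1/(6.600) − 1/(4.90) = 0.1515 − 0.2041 = -0.05257, so v = -19.0 cm.
The image is virtual, upright and enlarged, on the same side as the object.

19.0 cm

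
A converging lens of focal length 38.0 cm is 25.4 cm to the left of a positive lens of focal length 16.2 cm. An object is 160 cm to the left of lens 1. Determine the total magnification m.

Lens 1: 1/d_i1 = 1/(38.0) − 1/(160) = 0.02007, so d_i1 = 49.84 cm; m₁ = −d_i1/d_o1 = -0.3115.
d_o2 = 25.4 − (49.84) = -24.44 cm (virtual object).
Lens 2: 1/d_i2 = 1/(16.2) − 1/(-24.44) = 0.1026, so d_i2 = 9.742 cm; m₂ = −d_i2/d_o2 = +0.3986.
m = m₁·m₂ = (-0.3115)(+0.3986) = -0.124.

m = -0.124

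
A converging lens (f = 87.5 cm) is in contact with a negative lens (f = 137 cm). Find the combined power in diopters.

P₁ = 1/f₁ = 1/(0.875 m) = +1.143 D; P₂ = 1/f₂ = 1/(-1.37 m) = -0.7299 D.
For thin lenses in contact, P = P₁ + P₂ = (+1.143) + (-0.7299) = +0.413 D.

P = +0.413 D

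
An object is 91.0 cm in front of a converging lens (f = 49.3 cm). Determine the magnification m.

m = -1.18

1/d_i = 1/f − 1/d_o = 1/(49.30) − 1/(91.0) = 0.009295, so d_i = 107.6 cm.
m = −d_i/d_o = −(107.6)/(91.0) = -1.18.
The image is real, inverted and enlarged, on the far side of the lens.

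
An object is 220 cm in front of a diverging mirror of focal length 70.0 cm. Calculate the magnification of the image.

For a diverging mirror, f = -70.0 cm.
1/d_i = 1/f − 1/d_o = 1/(-70.00) − 1/(220) = -0.01883, so d_i = -53.10 cm.
m = −d_i/d_o = −(-53.10)/(220) = +0.241.
The image is virtual, upright and reduced, behind the mirror.

m = +0.241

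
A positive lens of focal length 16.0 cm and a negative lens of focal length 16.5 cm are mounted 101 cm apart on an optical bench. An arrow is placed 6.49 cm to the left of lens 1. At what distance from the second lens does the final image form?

14.4 cm

Lens 1: 1/d_i1 = 1/f₁ − 1/d_o1 = 1/(16.0) − 1/(6.49) = -0.09158, so d_i1 = -10.92 cm.
The intermediate image is 10.92 cm to the left of lens 1 (virtual), which is 101 − (-10.92) = 111.9 cm to the left of lens 2, so d_o2 = +111.9 cm.
Lens 2 is diverging, so f₂ = −16.5 cm.
Lens 2: 1/d_i2 = 1/f₂ − 1/d_o2 = 1/(-16.5) − 1/(111.9) = -0.06954, so d_i2 = -14.4 cm.
The final image is virtual, 14.4 cm to the left of lens 2 (overall magnification ≈ 0.22).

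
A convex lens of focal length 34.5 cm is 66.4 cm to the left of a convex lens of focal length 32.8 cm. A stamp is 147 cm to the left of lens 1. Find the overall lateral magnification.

Lens 1: 1/d_i1 = 1/(34.5) − 1/(147) = 0.02218, so d_i1 = 45.08 cm; m₁ = −d_i1/d_o1 = -0.3067.
d_o2 = 66.4 − (45.08) = 21.32 cm.
Lens 2: 1/d_i2 = 1/(32.8) − 1/(21.32) = -0.01642, so d_i2 = -60.91 cm; m₂ = −d_i2/d_o2 = +2.857.
m = m₁·m₂ = (-0.3067)(+2.857) = -0.876.

m = -0.876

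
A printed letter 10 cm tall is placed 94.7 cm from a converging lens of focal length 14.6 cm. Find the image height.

1/d_i = 1/f − 1/d_o = 1/(14.60) − 1/(94.7) = 0.05793, so d_i = 17.26 cm.
m = −d_i/d_o = -0.1823.
|h_i| = |m|·h_o = 0.1823 × 10 = 1.82 cm. The image is real, inverted and reduced, on the far side of the lens.

1.82 cm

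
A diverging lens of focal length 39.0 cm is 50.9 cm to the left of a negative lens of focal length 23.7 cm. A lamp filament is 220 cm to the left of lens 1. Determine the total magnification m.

m = +0.0331

f₁ = −39.0 cm (diverging).
Lens 1: 1/d_i1 = 1/(-39.0) − 1/(220) = -0.03019, so d_i1 = -33.13 cm; m₁ = −d_i1/d_o1 = +0.1506.
d_o2 = 50.9 − (-33.13) = 84.03 cm.
f₂ = −23.7 cm (diverging).
Lens 2: 1/d_i2 = 1/(-23.7) − 1/(84.03) = -0.05409, so d_i2 = -18.49 cm; m₂ = −d_i2/d_o2 = +0.2200.
m = m₁·m₂ = (+0.1506)(+0.2200) = +0.0331.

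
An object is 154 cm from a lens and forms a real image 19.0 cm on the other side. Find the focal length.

f = 16.9 cm (converging)

Real image ⇒ d_i = +19.0 cm.
1/f = 1/d_o + 1/d_i = 1/(154) + 1/(19.0) = 0.05913, so f = 16.9 cm.
Since f is positive, the lens is converging.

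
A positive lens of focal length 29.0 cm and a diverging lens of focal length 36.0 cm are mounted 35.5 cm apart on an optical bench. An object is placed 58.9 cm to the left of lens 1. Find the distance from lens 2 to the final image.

54.2 cm

Lens 1: 1/d_i1 = 1/f₁ − 1/d_o1 = 1/(29.0) − 1/(58.9) = 0.01750, so d_i1 = 57.13 cm.
The intermediate image is 57.13 cm to the right of lens 1, which lies 21.63 cm to the right of lens 2 — a virtual object — so d_o2 = −21.63 cm.
Lens 2 is diverging, so f₂ = −36.0 cm.
Lens 2: 1/d_i2 = 1/f₂ − 1/d_o2 = 1/(-36.0) − 1/(-21.63) = 0.01845, so d_i2 = 54.2 cm.
The final image is real, 54.2 cm to the right of lens 2 (overall magnification ≈ -2.4).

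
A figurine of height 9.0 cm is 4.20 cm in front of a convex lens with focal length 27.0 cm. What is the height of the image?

1/d_i = 1/f − 1/d_o = 1/(27.00) − 1/(4.20) = -0.2011, so d_i = -4.974 cm.
m = −d_i/d_o = +1.184.
|h_i| = |m|·h_o = 1.184 × 9.0 = 10.7 cm. The image is virtual, upright and enlarged, on the same side as the object.

10.7 cm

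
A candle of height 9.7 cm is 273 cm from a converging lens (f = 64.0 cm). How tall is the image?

2.97 cm

1/d_i = 1/f − 1/d_o = 1/(64.00) − 1/(273) = 0.01196, so d_i = 83.60 cm.
m = −d_i/d_o = -0.3062.
|h_i| = |m|·h_o = 0.3062 × 9.7 = 2.97 cm. The image is real, inverted and reduced, on the far side of the lens.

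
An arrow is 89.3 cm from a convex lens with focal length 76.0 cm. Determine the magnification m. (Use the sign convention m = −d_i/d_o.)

1/d_i = 1/f − 1/d_o = 1/(76.00) − 1/(89.3) = 0.001960, so d_i = 510.3 cm.
m = −d_i/d_o = −(510.3)/(89.3) = -5.71.
The image is real, inverted and enlarged, on the far side of the lens.

m = -5.71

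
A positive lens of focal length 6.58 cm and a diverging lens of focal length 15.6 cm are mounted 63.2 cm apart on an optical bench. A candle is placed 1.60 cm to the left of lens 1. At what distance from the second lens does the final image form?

Lens 1: 1/d_i1 = 1/f₁ − 1/d_o1 = 1/(6.58) − 1/(1.60) = -0.4730, so d_i1 = -2.114 cm.
The intermediate image is 2.114 cm to the left of lens 1 (virtual), which is 63.2 − (-2.114) = 65.31 cm to the left of lens 2, so d_o2 = +65.31 cm.
Lens 2 is diverging, so f₂ = −15.6 cm.
Lens 2: 1/d_i2 = 1/f₂ − 1/d_o2 = 1/(-15.6) − 1/(65.31) = -0.07941, so d_i2 = -12.6 cm.
The final image is virtual, 12.6 cm to the left of lens 2 (overall magnification ≈ 0.25).

12.6 cm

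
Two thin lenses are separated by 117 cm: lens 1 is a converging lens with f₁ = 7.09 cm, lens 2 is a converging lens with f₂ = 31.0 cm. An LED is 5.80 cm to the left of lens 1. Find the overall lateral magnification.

m = -1.45

Lens 1: 1/d_i1 = 1/(7.09) − 1/(5.80) = -0.03137, so d_i1 = -31.88 cm; m₁ = −d_i1/d_o1 = +5.497.
d_o2 = 117 − (-31.88) = 148.9 cm.
Lens 2: 1/d_i2 = 1/(31.0) − 1/(148.9) = 0.02554, so d_i2 = 39.15 cm; m₂ = −d_i2/d_o2 = -0.2629.
m = m₁·m₂ = (+5.497)(-0.2629) = -1.45.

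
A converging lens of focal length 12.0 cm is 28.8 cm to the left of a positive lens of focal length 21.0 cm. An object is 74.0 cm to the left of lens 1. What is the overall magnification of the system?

m = -0.623

Lens 1: 1/d_i1 = 1/(12.0) − 1/(74.0) = 0.06982, so d_i1 = 14.32 cm; m₁ = −d_i1/d_o1 = -0.1935.
d_o2 = 28.8 − (14.32) = 14.48 cm.
Lens 2: 1/d_i2 = 1/(21.0) − 1/(14.48) = -0.02144, so d_i2 = -46.64 cm; m₂ = −d_i2/d_o2 = +3.221.
m = m₁·m₂ = (-0.1935)(+3.221) = -0.623.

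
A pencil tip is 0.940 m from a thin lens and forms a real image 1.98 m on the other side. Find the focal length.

f = 0.637 m (converging)

Real image ⇒ d_i = +1.98 m.
1/f = 1/d_o + 1/d_i = 1/(0.940) + 1/(1.98) = 1.569, so f = 0.637 m.
Since f is positive, the thin lens is converging.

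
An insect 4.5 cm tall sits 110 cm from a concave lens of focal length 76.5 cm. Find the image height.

For a concave lens, f = -76.5 cm.
1/d_i = 1/f − 1/d_o = 1/(-76.50) − 1/(110) = -0.02216, so d_i = -45.12 cm.
m = −d_i/d_o = +0.4102.
|h_i| = |m|·h_o = 0.4102 × 4.5 = 1.85 cm. The image is virtual, upright and reduced, on the same side as the object.

1.85 cm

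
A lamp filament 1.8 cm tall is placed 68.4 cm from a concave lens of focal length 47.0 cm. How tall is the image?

For a concave lens, f = -47.0 cm.
1/d_i = 1/f − 1/d_o = 1/(-47.00) − 1/(68.4) = -0.03590, so d_i = -27.86 cm.
m = −d_i/d_o = +0.4073.
|h_i| = |m|·h_o = 0.4073 × 1.8 = 0.733 cm. The image is virtual, upright and reduced, on the same side as the object.

0.733 cm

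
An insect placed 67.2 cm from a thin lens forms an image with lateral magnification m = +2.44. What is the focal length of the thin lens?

f = 114 cm (converging)

m = −d_i/d_o ⇒ d_i = −m·d_o = −(+2.44)·(67.2) = -164.0 cm.
1/f = 1/d_o + 1/d_i = 1/(67.2) + 1/(-164.0) = 0.008783, so f = 114 cm.
Since f is positive, the thin lens is converging.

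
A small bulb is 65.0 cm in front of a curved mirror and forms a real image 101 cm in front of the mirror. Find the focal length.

Real image ⇒ d_i = +101 cm.
1/f = 1/d_o + 1/d_i = 1/(65.0) + 1/(101) = 0.02529, so f = 39.5 cm.
Since f is positive, the curved mirror is concave.

f = 39.5 cm (concave)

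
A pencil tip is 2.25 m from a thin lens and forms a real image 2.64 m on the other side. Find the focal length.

Real image ⇒ d_i = +2.64 m.
1/f = 1/d_o + 1/d_i = 1/(2.25) + 1/(2.64) = 0.8232, so f = 1.21 m.
Since f is positive, the thin lens is converging.

f = 1.21 m (converging)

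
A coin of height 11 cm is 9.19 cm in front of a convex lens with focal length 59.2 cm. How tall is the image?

13.0 cm

1/d_i = 1/f − 1/d_o = 1/(59.20) − 1/(9.19) = -0.09192, so d_i = -10.88 cm.
m = −d_i/d_o = +1.184.
|h_i| = |m|·h_o = 1.184 × 11 = 13.0 cm. The image is virtual, upright and enlarged, on the same side as the object.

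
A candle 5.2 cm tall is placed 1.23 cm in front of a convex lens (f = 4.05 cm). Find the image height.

1/d_i = 1/f − 1/d_o = 1/(4.050) − 1/(1.23) = -0.5661, so d_i = -1.766 cm.
m = −d_i/d_o = +1.436.
|h_i| = |m|·h_o = 1.436 × 5.2 = 7.47 cm. The image is virtual, upright and enlarged, on the same side as the object.

7.47 cm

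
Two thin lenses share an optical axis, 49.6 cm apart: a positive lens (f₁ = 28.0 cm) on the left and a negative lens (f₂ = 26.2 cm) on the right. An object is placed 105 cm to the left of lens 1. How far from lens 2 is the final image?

Lens 1: 1/d_i1 = 1/f₁ − 1/d_o1 = 1/(28.0) − 1/(105) = 0.02619, so d_i1 = 38.18 cm.
The intermediate image is 38.18 cm to the right of lens 1, which is 49.6 − (38.18) = 11.42 cm to the left of lens 2, so d_o2 = +11.42 cm.
Lens 2 is diverging, so f₂ = −26.2 cm.
Lens 2: 1/d_i2 = 1/f₂ − 1/d_o2 = 1/(-26.2) − 1/(11.42) = -0.1257, so d_i2 = -7.95 cm.
The final image is virtual, 7.95 cm to the left of lens 2 (overall magnification ≈ -0.25).

7.95 cm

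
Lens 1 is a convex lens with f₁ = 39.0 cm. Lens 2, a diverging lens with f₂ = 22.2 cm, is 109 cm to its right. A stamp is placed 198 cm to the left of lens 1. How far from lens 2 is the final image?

Lens 1: 1/d_i1 = 1/f₁ − 1/d_o1 = 1/(39.0) − 1/(198) = 0.02059, so d_i1 = 48.57 cm.
The intermediate image is 48.57 cm to the right of lens 1, which is 109 − (48.57) = 60.43 cm to the left of lens 2, so d_o2 = +60.43 cm.
Lens 2 is diverging, so f₂ = −22.2 cm.
Lens 2: 1/d_i2 = 1/f₂ − 1/d_o2 = 1/(-22.2) − 1/(60.43) = -0.06159, so d_i2 = -16.2 cm.
The final image is virtual, 16.2 cm to the left of lens 2 (overall magnification ≈ -0.066).

16.2 cm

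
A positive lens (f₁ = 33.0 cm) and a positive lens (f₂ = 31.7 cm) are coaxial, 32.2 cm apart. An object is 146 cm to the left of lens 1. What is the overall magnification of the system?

Lens 1: 1/d_i1 = 1/(33.0) − 1/(146) = 0.02345, so d_i1 = 42.64 cm; m₁ = −d_i1/d_o1 = -0.2921.
d_o2 = 32.2 − (42.64) = -10.44 cm (virtual object).
Lens 2: 1/d_i2 = 1/(31.7) − 1/(-10.44) = 0.1273, so d_i2 = 7.854 cm; m₂ = −d_i2/d_o2 = +0.7523.
m = m₁·m₂ = (-0.2921)(+0.7523) = -0.220.

m = -0.220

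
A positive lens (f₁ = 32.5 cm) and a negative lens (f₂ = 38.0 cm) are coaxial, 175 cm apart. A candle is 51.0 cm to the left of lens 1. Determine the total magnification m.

m = -0.541

Lens 1: 1/d_i1 = 1/(32.5) − 1/(51.0) = 0.01116, so d_i1 = 89.59 cm; m₁ = −d_i1/d_o1 = -1.757.
d_o2 = 175 − (89.59) = 85.41 cm.
f₂ = −38.0 cm (diverging).
Lens 2: 1/d_i2 = 1/(-38.0) − 1/(85.41) = -0.03802, so d_i2 = -26.30 cm; m₂ = −d_i2/d_o2 = +0.3079.
m = m₁·m₂ = (-1.757)(+0.3079) = -0.541.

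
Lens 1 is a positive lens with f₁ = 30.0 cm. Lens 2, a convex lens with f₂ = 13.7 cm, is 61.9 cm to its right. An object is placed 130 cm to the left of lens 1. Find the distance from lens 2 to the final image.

Lens 1: 1/d_i1 = 1/f₁ − 1/d_o1 = 1/(30.0) − 1/(130) = 0.02564, so d_i1 = 39.00 cm.
The intermediate image is 39.00 cm to the right of lens 1, which is 61.9 − (39.00) = 22.90 cm to the left of lens 2, so d_o2 = +22.90 cm.
Lens 2: 1/d_i2 = 1/f₂ − 1/d_o2 = 1/(13.7) − 1/(22.90) = 0.02932, so d_i2 = 34.1 cm.
The final image is real, 34.1 cm to the right of lens 2 (overall magnification ≈ 0.45).

34.1 cm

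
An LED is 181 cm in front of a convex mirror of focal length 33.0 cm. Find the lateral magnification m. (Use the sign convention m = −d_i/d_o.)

m = +0.154

For a convex mirror, f = -33.0 cm.
1/d_i = 1/f − 1/d_o = 1/(-33.00) − 1/(181) = -0.03583, so d_i = -27.91 cm.
m = −d_i/d_o = −(-27.91)/(181) = +0.154.
The image is virtual, upright and reduced, behind the mirror.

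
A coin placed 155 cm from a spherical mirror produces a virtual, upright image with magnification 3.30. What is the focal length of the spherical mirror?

f = 222 cm (concave)

m = −d_i/d_o ⇒ d_i = −m·d_o = −(+3.30)·(155) = -511.5 cm.
1/f = 1/d_o + 1/d_i = 1/(155) + 1/(-511.5) = 0.004497, so f = 222 cm.
Since f is positive, the spherical mirror is concave.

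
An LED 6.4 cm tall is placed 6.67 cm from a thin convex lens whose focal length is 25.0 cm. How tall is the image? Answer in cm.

8.73 cm

1/d_i = 1/f − 1/d_o = 1/(25.00) − 1/(6.67) = -0.1099, so d_i = -9.097 cm.
m = −d_i/d_o = +1.364.
|h_i| = |m|·h_o = 1.364 × 6.4 = 8.73 cm. The image is virtual, upright and enlarged, on the same side as the object.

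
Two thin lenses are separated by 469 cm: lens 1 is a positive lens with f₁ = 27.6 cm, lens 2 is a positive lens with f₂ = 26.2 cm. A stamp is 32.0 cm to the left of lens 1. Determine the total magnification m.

Lens 1: 1/d_i1 = 1/(27.6) − 1/(32.0) = 0.004982, so d_i1 = 200.7 cm; m₁ = −d_i1/d_o1 = -6.272.
d_o2 = 469 − (200.7) = 268.3 cm.
Lens 2: 1/d_i2 = 1/(26.2) − 1/(268.3) = 0.03444, so d_i2 = 29.04 cm; m₂ = −d_i2/d_o2 = -0.1082.
m = m₁·m₂ = (-6.272)(-0.1082) = +0.679.

m = +0.679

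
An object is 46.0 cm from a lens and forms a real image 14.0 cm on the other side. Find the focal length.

Real image ⇒ d_i = +14.0 cm.
1/f = 1/d_o + 1/d_i = 1/(46.0) + 1/(14.0) = 0.09317, so f = 10.7 cm.
Since f is positive, the lens is converging.

f = 10.7 cm (converging)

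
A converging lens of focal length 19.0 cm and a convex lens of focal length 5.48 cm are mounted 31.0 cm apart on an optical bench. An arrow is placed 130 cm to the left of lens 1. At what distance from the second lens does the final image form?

Lens 1: 1/d_i1 = 1/f₁ − 1/d_o1 = 1/(19.0) − 1/(130) = 0.04494, so d_i1 = 22.25 cm.
The intermediate image is 22.25 cm to the right of lens 1, which is 31.0 − (22.25) = 8.750 cm to the left of lens 2, so d_o2 = +8.750 cm.
Lens 2: 1/d_i2 = 1/f₂ − 1/d_o2 = 1/(5.48) − 1/(8.750) = 0.06820, so d_i2 = 14.7 cm.
The final image is real, 14.7 cm to the right of lens 2 (overall magnification ≈ 0.29).

14.7 cm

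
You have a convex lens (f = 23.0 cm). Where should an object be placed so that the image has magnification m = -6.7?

26.4 cm

m = −d_i/d_o ⇒ d_i = −m·d_o.
1/f = 1/d_o + 1/d_i = 1/d_o − 1/(m·d_o) = (1 − 1/m)/d_o, so d_o = f(1 − 1/m) = (23.00)(1 − 1/(-6.7)) = 26.4 cm.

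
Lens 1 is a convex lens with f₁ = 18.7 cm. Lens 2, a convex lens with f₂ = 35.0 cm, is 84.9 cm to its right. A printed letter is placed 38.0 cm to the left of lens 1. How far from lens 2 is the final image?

Lens 1: 1/d_i1 = 1/f₁ − 1/d_o1 = 1/(18.7) − 1/(38.0) = 0.02716, so d_i1 = 36.82 cm.
The intermediate image is 36.82 cm to the right of lens 1, which is 84.9 − (36.82) = 48.08 cm to the left of lens 2, so d_o2 = +48.08 cm.
Lens 2: 1/d_i2 = 1/f₂ − 1/d_o2 = 1/(35.0) − 1/(48.08) = 0.007773, so d_i2 = 129 cm.
The final image is real, 129 cm to the right of lens 2 (overall magnification ≈ 2.6).

129 cm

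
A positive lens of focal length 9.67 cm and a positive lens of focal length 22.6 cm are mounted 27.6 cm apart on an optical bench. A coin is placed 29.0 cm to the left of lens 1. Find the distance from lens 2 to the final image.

31.1 cm

Lens 1: 1/d_i1 = 1/f₁ − 1/d_o1 = 1/(9.67) − 1/(29.0) = 0.06893, so d_i1 = 14.51 cm.
The intermediate image is 14.51 cm to the right of lens 1, which is 27.6 − (14.51) = 13.09 cm to the left of lens 2, so d_o2 = +13.09 cm.
Lens 2: 1/d_i2 = 1/f₂ − 1/d_o2 = 1/(22.6) − 1/(13.09) = -0.03215, so d_i2 = -31.1 cm.
The final image is virtual, 31.1 cm to the left of lens 2 (overall magnification ≈ -1.2).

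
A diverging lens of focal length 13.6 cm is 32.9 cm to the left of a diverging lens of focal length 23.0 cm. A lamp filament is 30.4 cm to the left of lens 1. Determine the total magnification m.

m = +0.109

f₁ = −13.6 cm (diverging).
Lens 1: 1/d_i1 = 1/(-13.6) − 1/(30.4) = -0.1064, so d_i1 = -9.396 cm; m₁ = −d_i1/d_o1 = +0.3091.
d_o2 = 32.9 − (-9.396) = 42.30 cm.
f₂ = −23.0 cm (diverging).
Lens 2: 1/d_i2 = 1/(-23.0) − 1/(42.30) = -0.06712, so d_i2 = -14.90 cm; m₂ = −d_i2/d_o2 = +0.3522.
m = m₁·m₂ = (+0.3091)(+0.3522) = +0.109.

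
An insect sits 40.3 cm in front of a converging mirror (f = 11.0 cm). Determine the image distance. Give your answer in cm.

Mirror equation: 1/q = 1/f − 1/p = 1/(11.00) − 1/(40.3) = 0.09091 − 0.02481 = 0.06610, so q = 15.1 cm.
The image is real, inverted and reduced, in front of the mirror.

15.1 cm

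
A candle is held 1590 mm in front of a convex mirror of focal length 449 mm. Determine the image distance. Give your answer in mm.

350 mm

For a convex mirror, f = -449 mm.
Mirror equation: 1/s_i = 1/f − 1/s_o = 1/(-449.0) − 1/(1590) = -0.002227 − 0.0006289 = -0.002856, so s_i = -350 mm.
The image is virtual, upright and reduced, behind the mirror.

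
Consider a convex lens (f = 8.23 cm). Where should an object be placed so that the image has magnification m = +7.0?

7.05 cm

m = −d_i/d_o ⇒ d_i = −m·d_o.
1/f = 1/d_o + 1/d_i = 1/d_o − 1/(m·d_o) = (1 − 1/m)/d_o, so d_o = f(1 − 1/m) = (8.230)(1 − 1/(+7.0)) = 7.05 cm.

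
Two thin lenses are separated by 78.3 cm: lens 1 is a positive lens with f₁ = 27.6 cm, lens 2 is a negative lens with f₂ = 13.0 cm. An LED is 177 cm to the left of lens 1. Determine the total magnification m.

m = -0.0410

Lens 1: 1/d_i1 = 1/(27.6) − 1/(177) = 0.03058, so d_i1 = 32.70 cm; m₁ = −d_i1/d_o1 = -0.1847.
d_o2 = 78.3 − (32.70) = 45.60 cm.
f₂ = −13.0 cm (diverging).
Lens 2: 1/d_i2 = 1/(-13.0) − 1/(45.60) = -0.09885, so d_i2 = -10.12 cm; m₂ = −d_i2/d_o2 = +0.2218.
m = m₁·m₂ = (-0.1847)(+0.2218) = -0.0410.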